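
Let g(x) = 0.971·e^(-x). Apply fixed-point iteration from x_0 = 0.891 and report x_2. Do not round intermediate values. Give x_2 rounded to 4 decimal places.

x_1 = g(0.891000) = 0.398348
x_2 = g(0.398348) = 0.651957

0.6520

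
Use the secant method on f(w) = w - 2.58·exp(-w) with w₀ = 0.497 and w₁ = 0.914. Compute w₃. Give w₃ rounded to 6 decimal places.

0.973956

Secant update: w_(k+1) = w_k − f(w_k)·(w_k − w_(k-1))/(f(w_k) − f(w_(k-1))).
f(w_0) = -1.072551, f(w_1) = -0.120367
w_2 = 0.914000 - (-0.120367)·(0.914000 - 0.497000)/(-0.120367 - (-1.072551)) = 0.966713; f(w_2) = -0.014540
w_3 = 0.966713 - (-0.014540)·(0.966713 - 0.914000)/(-0.014540 - (-0.120367)) = 0.973956; f(w_3) = -0.000216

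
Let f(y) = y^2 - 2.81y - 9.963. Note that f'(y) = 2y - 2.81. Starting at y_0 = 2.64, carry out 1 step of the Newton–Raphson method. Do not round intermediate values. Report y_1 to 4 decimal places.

y_0 = 2.640000: f = -10.411800, f' = 2.470000 → y_1 = 2.640000 - (-10.411800)/(2.470000) = 6.855304

6.8553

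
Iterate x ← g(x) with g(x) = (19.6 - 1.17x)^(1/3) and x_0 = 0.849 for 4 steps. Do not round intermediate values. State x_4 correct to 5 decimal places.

2.55168

x_1 = g(0.849000) = 2.649860
x_2 = g(2.649860) = 2.545804
x_3 = g(2.545804) = 2.552051
x_4 = g(2.552051) = 2.551676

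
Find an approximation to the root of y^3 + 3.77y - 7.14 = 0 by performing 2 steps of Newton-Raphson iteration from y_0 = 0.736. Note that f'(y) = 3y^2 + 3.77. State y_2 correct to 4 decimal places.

Newton update: y ← y − f(y)/f'(y).
y_0 = 0.736000: f = -3.966592, f' = 5.395088 → y_1 = 0.736000 - (-3.966592)/(5.395088) = 1.471223
y_1 = 1.471223: f = 1.590967, f' = 10.263490 → y_2 = 1.471223 - (1.590967)/(10.263490) = 1.316211

1.3162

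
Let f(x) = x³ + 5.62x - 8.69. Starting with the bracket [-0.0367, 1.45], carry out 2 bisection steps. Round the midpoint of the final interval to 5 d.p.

1.26416

f(-0.036700) = -8.896303, f(1.450000) = 2.507625 (opposite signs)
step 1: m = 0.706650, f(m) = -4.365758 < 0 → root in [0.706650, 1.450000]
step 2: m = 1.078325, f(m) = -1.375954 < 0 → root in [1.078325, 1.450000]
Midpoint of [1.078325, 1.450000] = 1.264162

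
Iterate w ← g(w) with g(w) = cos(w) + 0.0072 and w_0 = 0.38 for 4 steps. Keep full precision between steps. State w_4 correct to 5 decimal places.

0.68034

w_1 = g(0.380000) = 0.935865
w_2 = g(0.935865) = 0.600323
w_3 = g(0.600323) = 0.832353
w_4 = g(0.832353) = 0.680337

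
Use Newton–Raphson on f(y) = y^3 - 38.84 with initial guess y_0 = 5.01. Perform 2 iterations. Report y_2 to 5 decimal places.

f'(y) = 3y^2
y_0 = 5.010000: f = 86.911501, f' = 75.300300 → y_1 = 5.010000 - (86.911501)/(75.300300) = 3.855801
y_1 = 3.855801: f = 18.484988, f' = 44.601613 → y_2 = 3.855801 - (18.484988)/(44.601613) = 3.441355

3.44135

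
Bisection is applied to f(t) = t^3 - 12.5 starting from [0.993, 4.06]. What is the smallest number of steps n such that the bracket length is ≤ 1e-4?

15

Initial width b − a = 4.06 − 0.993 = 3.067000.
After n steps the width is (b−a)/2^n; need (b−a)/2^n ≤ 1e-4.
So n ≥ log₂(3.067000/1e-4) = log₂(30670.0000) ≈ 14.9045.
Hence n = 15.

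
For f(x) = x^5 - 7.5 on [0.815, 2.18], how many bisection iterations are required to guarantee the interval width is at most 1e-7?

24

Initial width b − a = 2.18 − 0.815 = 1.365000.
After n steps the width is (b−a)/2^n; need (b−a)/2^n ≤ 1e-7.
So n ≥ log₂(1.365000/1e-7) = log₂(13650000.0000) ≈ 23.7024.
Hence n = 24.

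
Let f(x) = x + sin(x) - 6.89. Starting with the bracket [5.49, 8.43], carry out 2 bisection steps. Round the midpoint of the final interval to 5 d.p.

6.59250

f(5.490000) = -2.112592, f(8.430000) = 2.378638 (opposite signs)
step 1: m = 6.960000, f(m) = 0.696313 > 0 → root in [5.490000, 6.960000]
step 2: m = 6.225000, f(m) = -0.723152 < 0 → root in [6.225000, 6.960000]
Midpoint of [6.225000, 6.960000] = 6.592500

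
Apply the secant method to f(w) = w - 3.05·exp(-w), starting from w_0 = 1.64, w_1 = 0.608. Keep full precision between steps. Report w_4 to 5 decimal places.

f(w_0) = 1.048361, f(w_1) = -1.052538
w_2 = 0.608000 - (-1.052538)·(0.608000 - 1.640000)/(-1.052538 - (1.048361)) = 1.125026; f(w_2) = 0.134862
w_3 = 1.125026 - (0.134862)·(1.125026 - 0.608000)/(0.134862 - (-1.052538)) = 1.066304; f(w_3) = 0.016253
w_4 = 1.066304 - (0.016253)·(1.066304 - 1.125026)/(0.016253 - (0.134862)) = 1.058257; f(w_4) = -0.000277

1.05826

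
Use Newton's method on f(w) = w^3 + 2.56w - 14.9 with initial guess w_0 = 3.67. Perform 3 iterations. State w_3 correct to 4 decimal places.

f'(w) = 3w^2 + 2.56
w_0 = 3.670000: f = 43.926063, f' = 42.966700 → w_1 = 3.670000 - (43.926063)/(42.966700) = 2.647672
w_1 = 2.647672: f = 10.438662, f' = 23.590500 → w_2 = 2.647672 - (10.438662)/(23.590500) = 2.205178
w_2 = 2.205178: f = 1.468611, f' = 17.148425 → w_3 = 2.205178 - (1.468611)/(17.148425) = 2.119536

2.1195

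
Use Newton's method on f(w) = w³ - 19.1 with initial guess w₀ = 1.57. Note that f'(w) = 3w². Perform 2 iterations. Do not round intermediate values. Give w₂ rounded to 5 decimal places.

w_0 = 1.570000: f = -15.230107, f' = 7.394700 → w_1 = 1.570000 - (-15.230107)/(7.394700) = 3.629598
w_1 = 3.629598: f = 28.716245, f' = 39.521938 → w_2 = 3.629598 - (28.716245)/(39.521938) = 2.903008

2.90301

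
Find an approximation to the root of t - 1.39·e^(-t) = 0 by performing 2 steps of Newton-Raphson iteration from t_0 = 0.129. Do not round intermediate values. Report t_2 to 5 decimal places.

Newton update: t ← t − f(t)/f'(t).
f'(t) = 1 + 1.39·e^(-t)
t_0 = 0.129000: f = -1.092774, f' = 2.221774 → t_1 = 0.129000 - (-1.092774)/(2.221774) = 0.620847
t_1 = 0.620847: f = -0.126262, f' = 1.747109 → t_2 = 0.620847 - (-0.126262)/(1.747109) = 0.693116

0.69312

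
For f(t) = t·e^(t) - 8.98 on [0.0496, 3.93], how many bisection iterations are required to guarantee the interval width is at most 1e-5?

Initial width b − a = 3.93 − 0.0496 = 3.880400.
After n steps the width is (b−a)/2^n; need (b−a)/2^n ≤ 1e-5.
So n ≥ log₂(3.880400/1e-5) = log₂(388040.0000) ≈ 18.5658.
Hence n = 19.

19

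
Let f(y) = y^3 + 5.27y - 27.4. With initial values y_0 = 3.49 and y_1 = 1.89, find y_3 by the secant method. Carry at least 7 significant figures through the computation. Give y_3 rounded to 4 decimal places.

2.4731

f(y_0) = 33.500849, f(y_1) = -10.688431
y_2 = 1.890000 - (-10.688431)·(1.890000 - 3.490000)/(-10.688431 - (33.500849)) = 2.277005; f(y_2) = -3.594470
y_3 = 2.277005 - (-3.594470)·(2.277005 - 1.890000)/(-3.594470 - (-10.688431)) = 2.473099; f(y_3) = 0.759242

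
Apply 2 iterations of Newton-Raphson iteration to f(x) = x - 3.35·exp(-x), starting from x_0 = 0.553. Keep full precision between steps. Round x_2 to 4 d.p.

1.1053

Newton update: x ← x − f(x)/f'(x).
f'(x) = 1 + 3.35·exp(-x)
x_0 = 0.553000: f = -1.373992, f' = 2.926992 → x_1 = 0.553000 - (-1.373992)/(2.926992) = 1.022421
x_1 = 1.022421: f = -0.182651, f' = 2.205072 → x_2 = 1.022421 - (-0.182651)/(2.205072) = 1.105253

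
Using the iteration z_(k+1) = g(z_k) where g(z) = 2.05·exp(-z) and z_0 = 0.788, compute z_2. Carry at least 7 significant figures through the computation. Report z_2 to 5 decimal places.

z_1 = g(0.788000) = 0.932244
z_2 = g(0.932244) = 0.807022

0.80702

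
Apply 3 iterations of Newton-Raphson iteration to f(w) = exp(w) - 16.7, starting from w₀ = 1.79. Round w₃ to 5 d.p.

2.83977

Newton update: w ← w − f(w)/f'(w).
f'(w) = exp(w)
w_0 = 1.790000: f = -10.710548, f' = 5.989452 → w_1 = 1.790000 - (-10.710548)/(5.989452) = 3.578235
w_1 = 3.578235: f = 19.110274, f' = 35.810274 → w_2 = 3.578235 - (19.110274)/(35.810274) = 3.044581
w_2 = 3.044581: f = 4.301239, f' = 21.001239 → w_3 = 3.044581 - (4.301239)/(21.001239) = 2.839773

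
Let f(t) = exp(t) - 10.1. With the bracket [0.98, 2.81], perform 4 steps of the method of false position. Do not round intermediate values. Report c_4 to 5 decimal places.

2.30802

f(0.980000) = -7.435544, f(2.810000) = 6.509918
step 1: c = 1.955733, f(c) = -3.030902 < 0 → new bracket [1.955733, 2.810000]
step 2: c = 2.227114, f(c) = -0.826933 < 0 → new bracket [2.227114, 2.810000]
step 3: c = 2.292811, f(c) = -0.197265 < 0 → new bracket [2.292811, 2.810000]
step 4: c = 2.308022, f(c) = -0.045483 < 0 → new bracket [2.308022, 2.810000]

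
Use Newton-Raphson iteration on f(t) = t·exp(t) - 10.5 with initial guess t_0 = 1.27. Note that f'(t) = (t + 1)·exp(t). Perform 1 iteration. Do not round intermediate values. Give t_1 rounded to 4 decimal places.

2.0095

Newton update: t ← t − f(t)/f'(t).
t_0 = 1.270000: f = -5.977717, f' = 8.083135 → t_1 = 1.270000 - (-5.977717)/(8.083135) = 2.009530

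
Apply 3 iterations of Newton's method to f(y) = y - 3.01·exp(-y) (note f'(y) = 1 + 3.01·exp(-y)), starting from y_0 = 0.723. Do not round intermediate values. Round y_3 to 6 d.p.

y_0 = 0.723000: f = -0.737736, f' = 2.460736 → y_1 = 0.723000 - (-0.737736)/(2.460736) = 1.022803
y_1 = 1.022803: f = -0.059550, f' = 2.082353 → y_2 = 1.022803 - (-0.059550)/(2.082353) = 1.051400
y_2 = 1.051400: f = -0.000438, f' = 2.051839 → y_3 = 1.051400 - (-0.000438)/(2.051839) = 1.051614

1.051614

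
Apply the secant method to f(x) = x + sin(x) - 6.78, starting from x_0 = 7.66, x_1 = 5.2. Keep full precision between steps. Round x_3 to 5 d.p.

f(x_0) = 1.861244, f(x_1) = -2.463455
x_2 = 5.200000 - (-2.463455)·(5.200000 - 7.660000)/(-2.463455 - (1.861244)) = 6.601276; f(x_2) = 0.134030
x_3 = 6.601276 - (0.134030)·(6.601276 - 5.200000)/(0.134030 - (-2.463455)) = 6.528970; f(x_3) = -0.007712

6.52897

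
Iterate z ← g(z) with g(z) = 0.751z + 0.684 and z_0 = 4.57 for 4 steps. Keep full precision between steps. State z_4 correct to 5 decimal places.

z_1 = g(4.570000) = 4.116070
z_2 = g(4.116070) = 3.775169
z_3 = g(3.775169) = 3.519152
z_4 = g(3.519152) = 3.326883

3.32688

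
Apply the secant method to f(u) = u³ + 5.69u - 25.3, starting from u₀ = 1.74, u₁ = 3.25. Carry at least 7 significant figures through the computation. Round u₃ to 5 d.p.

2.26128

f(u_0) = -10.131376, f(u_1) = 27.520625
u_2 = 3.250000 - (27.520625)·(3.250000 - 1.740000)/(27.520625 - (-10.131376)) = 2.146310; f(u_2) = -3.200208
u_3 = 2.146310 - (-3.200208)·(2.146310 - 3.250000)/(-3.200208 - (27.520625)) = 2.261282; f(u_3) = -0.870477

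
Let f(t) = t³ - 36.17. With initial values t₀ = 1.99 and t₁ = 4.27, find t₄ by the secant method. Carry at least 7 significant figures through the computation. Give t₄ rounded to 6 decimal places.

3.320649

f(t_0) = -28.289401, f(t_1) = 41.684483
t_2 = 4.270000 - (41.684483)·(4.270000 - 1.990000)/(41.684483 - (-28.289401)) = 2.911770; f(t_2) = -11.482833
t_3 = 2.911770 - (-11.482833)·(2.911770 - 4.270000)/(-11.482833 - (41.684483)) = 3.205114; f(t_3) = -3.244635
t_4 = 3.205114 - (-3.244635)·(3.205114 - 2.911770)/(-3.244635 - (-11.482833)) = 3.320649; f(t_4) = 0.445825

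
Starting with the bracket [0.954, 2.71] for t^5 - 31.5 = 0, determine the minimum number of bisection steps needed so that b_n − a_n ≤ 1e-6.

21

Initial width b − a = 2.71 − 0.954 = 1.756000.
After n steps the width is (b−a)/2^n; need (b−a)/2^n ≤ 1e-6.
So n ≥ log₂(1.756000/1e-6) = log₂(1756000.0000) ≈ 20.7439.
Hence n = 21.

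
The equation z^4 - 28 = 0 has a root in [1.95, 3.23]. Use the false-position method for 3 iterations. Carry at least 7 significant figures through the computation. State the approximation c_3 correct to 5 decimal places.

2.26622

False-position update: c = (a·f(b) − b·f(a))/(f(b) − f(a)); replace the endpoint whose sign matches f(c).
f(1.950000) = -13.540994, f(3.230000) = 80.845402
step 1: c = 2.133633, f(c) = -7.275741 < 0 → new bracket [2.133633, 3.230000]
step 2: c = 2.224155, f(c) = -3.528526 < 0 → new bracket [2.224155, 3.230000]
step 3: c = 2.266219, f(c) = -1.624066 < 0 → new bracket [2.266219, 3.230000]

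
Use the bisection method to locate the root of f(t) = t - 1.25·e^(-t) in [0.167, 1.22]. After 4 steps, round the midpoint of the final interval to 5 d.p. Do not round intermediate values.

0.66059

f(0.167000) = -0.890750, f(1.220000) = 0.850962 (opposite signs)
step 1: m = 0.693500, f(m) = 0.068720 > 0 → root in [0.167000, 0.693500]
step 2: m = 0.430250, f(m) = -0.382683 < 0 → root in [0.430250, 0.693500]
step 3: m = 0.561875, f(m) = -0.150799 < 0 → root in [0.561875, 0.693500]
step 4: m = 0.627687, f(m) = -0.039594 < 0 → root in [0.627687, 0.693500]
Midpoint of [0.627687, 0.693500] = 0.660594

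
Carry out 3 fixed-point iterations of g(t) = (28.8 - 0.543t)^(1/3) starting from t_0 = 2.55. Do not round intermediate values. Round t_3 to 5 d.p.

3.00620

t_1 = g(2.550000) = 3.015305
t_2 = g(3.015305) = 3.006013
t_3 = g(3.006013) = 3.006200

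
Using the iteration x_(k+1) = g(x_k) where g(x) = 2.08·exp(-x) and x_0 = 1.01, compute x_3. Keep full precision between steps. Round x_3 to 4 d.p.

0.7845

x_1 = g(1.010000) = 0.757575
x_2 = g(0.757575) = 0.975107
x_3 = g(0.975107) = 0.784476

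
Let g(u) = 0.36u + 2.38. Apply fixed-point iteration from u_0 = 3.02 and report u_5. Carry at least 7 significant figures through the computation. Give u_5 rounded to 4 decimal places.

3.7145

u_1 = g(3.020000) = 3.467200
u_2 = g(3.467200) = 3.628192
u_3 = g(3.628192) = 3.686149
u_4 = g(3.686149) = 3.707014
u_5 = g(3.707014) = 3.714525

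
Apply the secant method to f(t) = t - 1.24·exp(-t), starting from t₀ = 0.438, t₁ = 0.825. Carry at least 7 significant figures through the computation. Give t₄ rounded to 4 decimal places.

Secant update: t_(k+1) = t_k − f(t_k)·(t_k − t_(k-1))/(f(t_k) − f(t_(k-1))).
f(t_0) = -0.362204, f(t_1) = 0.281589
t_2 = 0.825000 - (0.281589)·(0.825000 - 0.438000)/(0.281589 - (-0.362204)) = 0.655730; f(t_2) = 0.012092
t_3 = 0.655730 - (0.012092)·(0.655730 - 0.825000)/(0.012092 - (0.281589)) = 0.648135; f(t_3) = -0.000410
t_4 = 0.648135 - (-0.000410)·(0.648135 - 0.655730)/(-0.000410 - (0.012092)) = 0.648384; f(t_4) = 0.000001

0.6484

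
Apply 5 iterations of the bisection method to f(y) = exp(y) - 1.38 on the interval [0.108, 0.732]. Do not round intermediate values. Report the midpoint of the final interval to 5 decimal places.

0.31275

f(0.108000) = -0.265952, f(0.732000) = 0.699235 (opposite signs)
step 1: m = 0.420000, f(m) = 0.141962 > 0 → root in [0.108000, 0.420000]
step 2: m = 0.264000, f(m) = -0.077872 < 0 → root in [0.264000, 0.420000]
step 3: m = 0.342000, f(m) = 0.027760 > 0 → root in [0.264000, 0.342000]
step 4: m = 0.303000, f(m) = -0.026086 < 0 → root in [0.303000, 0.342000]
step 5: m = 0.322500, f(m) = 0.000575 > 0 → root in [0.303000, 0.322500]
Midpoint of [0.303000, 0.322500] = 0.312750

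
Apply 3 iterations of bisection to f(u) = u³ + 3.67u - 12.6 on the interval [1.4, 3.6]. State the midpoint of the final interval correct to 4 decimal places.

1.8125

f(1.400000) = -4.718000, f(3.600000) = 47.268000 (opposite signs)
step 1: m = 2.500000, f(m) = 12.200000 > 0 → root in [1.400000, 2.500000]
step 2: m = 1.950000, f(m) = 1.971375 > 0 → root in [1.400000, 1.950000]
step 3: m = 1.675000, f(m) = -1.753328 < 0 → root in [1.675000, 1.950000]
Midpoint of [1.675000, 1.950000] = 1.812500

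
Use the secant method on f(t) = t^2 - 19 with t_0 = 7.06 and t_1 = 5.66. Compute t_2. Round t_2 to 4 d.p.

4.6352

f(t_0) = 30.843600, f(t_1) = 13.035600
t_2 = 5.660000 - (13.035600)·(5.660000 - 7.060000)/(13.035600 - (30.843600)) = 4.635189; f(t_2) = 2.484974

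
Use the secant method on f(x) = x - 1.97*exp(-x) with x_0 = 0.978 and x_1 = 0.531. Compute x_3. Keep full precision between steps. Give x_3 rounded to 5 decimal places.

0.84639

f(x_0) = 0.237157, f(x_1) = -0.627393
x_2 = 0.531000 - (-0.627393)·(0.531000 - 0.978000)/(-0.627393 - (0.237157)) = 0.855382; f(x_2) = 0.017895
x_3 = 0.855382 - (0.017895)·(0.855382 - 0.531000)/(0.017895 - (-0.627393)) = 0.846387; f(x_3) = 0.001331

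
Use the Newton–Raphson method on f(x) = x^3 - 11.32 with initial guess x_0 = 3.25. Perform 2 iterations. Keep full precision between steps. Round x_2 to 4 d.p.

2.2750

f'(x) = 3x^2
x_0 = 3.250000: f = 23.008125, f' = 31.687500 → x_1 = 3.250000 - (23.008125)/(31.687500) = 2.523905
x_1 = 2.523905: f = 4.757524, f' = 19.110294 → x_2 = 2.523905 - (4.757524)/(19.110294) = 2.274954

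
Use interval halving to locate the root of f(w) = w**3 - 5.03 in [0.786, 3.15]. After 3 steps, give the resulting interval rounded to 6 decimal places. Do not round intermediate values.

[1.672500, 1.968000]

f(0.786000) = -4.544412, f(3.150000) = 26.225875 (opposite signs)
step 1: m = 1.968000, f(m) = 2.592111 > 0 → root in [0.786000, 1.968000]
step 2: m = 1.377000, f(m) = -2.419030 < 0 → root in [1.377000, 1.968000]
step 3: m = 1.672500, f(m) = -0.351589 < 0 → root in [1.672500, 1.968000]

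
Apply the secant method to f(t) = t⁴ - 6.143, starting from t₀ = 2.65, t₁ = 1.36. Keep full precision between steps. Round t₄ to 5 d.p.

f(t_0) = 43.172506, f(t_1) = -2.721980
t_2 = 1.360000 - (-2.721980)·(1.360000 - 2.650000)/(-2.721980 - (43.172506)) = 1.436509; f(t_2) = -1.884725
t_3 = 1.436509 - (-1.884725)·(1.436509 - 1.360000)/(-1.884725 - (-2.721980)) = 1.608737; f(t_3) = 0.554931
t_4 = 1.608737 - (0.554931)·(1.608737 - 1.436509)/(0.554931 - (-1.884725)) = 1.569562; f(t_4) = -0.074046

1.56956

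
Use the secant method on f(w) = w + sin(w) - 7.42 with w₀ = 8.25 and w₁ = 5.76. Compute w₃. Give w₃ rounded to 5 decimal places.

6.89028

f(w_0) = 1.752604, f(w_1) = -2.159642
w_2 = 5.760000 - (-2.159642)·(5.760000 - 8.250000)/(-2.159642 - (1.752604)) = 7.134532; f(w_2) = 0.466701
w_3 = 7.134532 - (0.466701)·(7.134532 - 5.760000)/(0.466701 - (-2.159642)) = 6.890278; f(w_3) = 0.040760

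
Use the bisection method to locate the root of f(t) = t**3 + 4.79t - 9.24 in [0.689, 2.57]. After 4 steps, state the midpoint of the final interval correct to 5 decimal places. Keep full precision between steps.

1.33559

f(0.689000) = -5.612607, f(2.570000) = 20.044893 (opposite signs)
step 1: m = 1.629500, f(m) = 2.892068 > 0 → root in [0.689000, 1.629500]
step 2: m = 1.159250, f(m) = -2.129322 < 0 → root in [1.159250, 1.629500]
step 3: m = 1.394375, f(m) = 0.150114 > 0 → root in [1.159250, 1.394375]
step 4: m = 1.276812, f(m) = -1.042544 < 0 → root in [1.276812, 1.394375]
Midpoint of [1.276812, 1.394375] = 1.335594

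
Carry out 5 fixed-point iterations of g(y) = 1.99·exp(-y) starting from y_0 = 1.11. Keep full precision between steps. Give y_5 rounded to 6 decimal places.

0.746936

y_1 = g(1.110000) = 0.655822
y_2 = g(0.655822) = 1.032840
y_3 = g(1.032840) = 0.708429
y_4 = g(0.708429) = 0.979910
y_5 = g(0.979910) = 0.746936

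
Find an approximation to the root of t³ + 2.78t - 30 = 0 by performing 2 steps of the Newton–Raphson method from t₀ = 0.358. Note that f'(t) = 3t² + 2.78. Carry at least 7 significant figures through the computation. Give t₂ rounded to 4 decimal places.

t_0 = 0.358000: f = -28.958877, f' = 3.164492 → t_1 = 0.358000 - (-28.958877)/(3.164492) = 9.509193
t_1 = 9.509193: f = 856.301992, f' = 274.054259 → t_2 = 9.509193 - (856.301992)/(274.054259) = 6.384622

6.3846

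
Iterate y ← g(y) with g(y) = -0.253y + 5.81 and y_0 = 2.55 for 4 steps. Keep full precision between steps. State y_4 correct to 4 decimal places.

4.6283

y_1 = g(2.550000) = 5.164850
y_2 = g(5.164850) = 4.503293
y_3 = g(4.503293) = 4.670667
y_4 = g(4.670667) = 4.628321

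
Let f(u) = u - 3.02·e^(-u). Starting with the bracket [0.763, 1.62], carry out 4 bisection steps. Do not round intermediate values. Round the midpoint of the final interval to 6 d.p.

f(0.763000) = -0.645122, f(1.620000) = 1.022346 (opposite signs)
step 1: m = 1.191500, f(m) = 0.274129 > 0 → root in [0.763000, 1.191500]
step 2: m = 0.977250, f(m) = -0.159311 < 0 → root in [0.977250, 1.191500]
step 3: m = 1.084375, f(m) = 0.063274 > 0 → root in [0.977250, 1.084375]
step 4: m = 1.030813, f(m) = -0.046473 < 0 → root in [1.030813, 1.084375]
Midpoint of [1.030813, 1.084375] = 1.057594

1.057594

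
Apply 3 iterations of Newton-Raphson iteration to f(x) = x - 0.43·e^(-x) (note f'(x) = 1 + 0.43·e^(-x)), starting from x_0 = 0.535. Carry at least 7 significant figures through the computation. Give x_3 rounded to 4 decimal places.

x_0 = 0.535000: f = 0.283162, f' = 1.251838 → x_1 = 0.535000 - (0.283162)/(1.251838) = 0.308803
x_1 = 0.308803: f = -0.006957, f' = 1.315760 → x_2 = 0.308803 - (-0.006957)/(1.315760) = 0.314090
x_2 = 0.314090: f = -0.000004, f' = 1.314095 → x_3 = 0.314090 - (-0.000004)/(1.314095) = 0.314094

0.3141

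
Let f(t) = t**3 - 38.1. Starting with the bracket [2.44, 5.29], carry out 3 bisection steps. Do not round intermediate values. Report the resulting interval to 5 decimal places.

f(2.440000) = -23.573216, f(5.290000) = 109.935889 (opposite signs)
step 1: m = 3.865000, f(m) = 19.636240 > 0 → root in [2.440000, 3.865000]
step 2: m = 3.152500, f(m) = -6.769647 < 0 → root in [3.152500, 3.865000]
step 3: m = 3.508750, f(m) = 5.097367 > 0 → root in [3.152500, 3.508750]

[3.15250, 3.50875]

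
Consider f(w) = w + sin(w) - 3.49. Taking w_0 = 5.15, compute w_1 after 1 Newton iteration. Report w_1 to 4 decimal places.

f'(w) = 1 + cos(w)
w_0 = 5.150000: f = 0.754233, f' = 1.423777 → w_1 = 5.150000 - (0.754233)/(1.423777) = 4.620259

4.6203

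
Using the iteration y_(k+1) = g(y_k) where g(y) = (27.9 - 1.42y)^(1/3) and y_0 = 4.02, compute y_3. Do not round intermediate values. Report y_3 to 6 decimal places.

y_1 = g(4.020000) = 2.810150
y_2 = g(2.810150) = 2.880872
y_3 = g(2.880872) = 2.876833

2.876833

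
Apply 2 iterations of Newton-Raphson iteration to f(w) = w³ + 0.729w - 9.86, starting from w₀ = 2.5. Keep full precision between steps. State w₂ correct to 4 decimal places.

2.0339

f'(w) = 3w² + 0.729
w_0 = 2.500000: f = 7.587500, f' = 19.479000 → w_1 = 2.500000 - (7.587500)/(19.479000) = 2.110478
w_1 = 2.110478: f = 1.078855, f' = 14.091352 → w_2 = 2.110478 - (1.078855)/(14.091352) = 2.033916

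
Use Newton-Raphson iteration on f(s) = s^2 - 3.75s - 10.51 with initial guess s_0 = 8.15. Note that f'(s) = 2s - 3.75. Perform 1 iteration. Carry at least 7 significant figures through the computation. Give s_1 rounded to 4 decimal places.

6.1301

Newton update: s ← s − f(s)/f'(s).
s_0 = 8.150000: f = 25.350000, f' = 12.550000 → s_1 = 8.150000 - (25.350000)/(12.550000) = 6.130080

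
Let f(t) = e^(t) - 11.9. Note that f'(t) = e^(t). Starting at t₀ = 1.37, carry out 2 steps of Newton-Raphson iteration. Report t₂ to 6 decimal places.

2.793456

Newton update: t ← t − f(t)/f'(t).
t_0 = 1.370000: f = -7.964649, f' = 3.935351 → t_1 = 1.370000 - (-7.964649)/(3.935351) = 3.393873
t_1 = 3.393873: f = 17.881066, f' = 29.781066 → t_2 = 3.393873 - (17.881066)/(29.781066) = 2.793456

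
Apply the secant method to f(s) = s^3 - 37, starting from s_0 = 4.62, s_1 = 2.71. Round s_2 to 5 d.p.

3.12490

f(s_0) = 61.611128, f(s_1) = -17.097489
s_2 = 2.710000 - (-17.097489)·(2.710000 - 4.620000)/(-17.097489 - (61.611128)) = 3.124900; f(s_2) = -6.485352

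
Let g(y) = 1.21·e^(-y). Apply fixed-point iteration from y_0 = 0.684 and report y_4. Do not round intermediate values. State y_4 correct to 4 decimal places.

0.6462

y_1 = g(0.684000) = 0.610559
y_2 = g(0.610559) = 0.657087
y_3 = g(0.657087) = 0.627215
y_4 = g(0.627215) = 0.646234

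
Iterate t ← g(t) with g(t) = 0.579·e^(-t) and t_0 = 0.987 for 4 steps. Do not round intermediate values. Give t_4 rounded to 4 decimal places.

0.4027

t_1 = g(0.987000) = 0.215789
t_2 = g(0.215789) = 0.466619
t_3 = g(0.466619) = 0.363102
t_4 = g(0.363102) = 0.402704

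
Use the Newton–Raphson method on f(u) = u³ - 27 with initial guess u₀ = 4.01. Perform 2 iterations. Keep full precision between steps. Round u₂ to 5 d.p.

Newton update: u ← u − f(u)/f'(u).
f'(u) = 3u²
u_0 = 4.010000: f = 37.481201, f' = 48.240300 → u_1 = 4.010000 - (37.481201)/(48.240300) = 3.233031
u_1 = 3.233031: f = 6.793233, f' = 31.357475 → u_2 = 3.233031 - (6.793233)/(31.357475) = 3.016393

3.01639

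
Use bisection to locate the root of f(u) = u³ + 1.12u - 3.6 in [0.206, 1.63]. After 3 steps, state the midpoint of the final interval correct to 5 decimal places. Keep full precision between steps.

1.36300

f(0.206000) = -3.360538, f(1.630000) = 2.556347 (opposite signs)
step 1: m = 0.918000, f(m) = -1.798219 < 0 → root in [0.918000, 1.630000]
step 2: m = 1.274000, f(m) = -0.105321 < 0 → root in [1.274000, 1.630000]
step 3: m = 1.452000, f(m) = 1.087497 > 0 → root in [1.274000, 1.452000]
Midpoint of [1.274000, 1.452000] = 1.363000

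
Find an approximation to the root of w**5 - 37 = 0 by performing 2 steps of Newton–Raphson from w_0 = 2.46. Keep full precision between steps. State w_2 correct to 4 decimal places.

2.0697

f'(w) = 5w**4
w_0 = 2.460000: f = 53.089782, f' = 183.109313 → w_1 = 2.460000 - (53.089782)/(183.109313) = 2.170065
w_1 = 2.170065: f = 11.124231, f' = 110.881999 → w_2 = 2.170065 - (11.124231)/(110.881999) = 2.069740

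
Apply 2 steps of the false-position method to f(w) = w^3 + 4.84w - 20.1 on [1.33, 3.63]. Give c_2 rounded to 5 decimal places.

f(1.330000) = -11.310163, f(3.630000) = 45.301347
step 1: c = 1.789507, f(c) = -5.708187 < 0 → new bracket [1.789507, 3.630000]
step 2: c = 1.995466, f(c) = -2.496230 < 0 → new bracket [1.995466, 3.630000]

1.99547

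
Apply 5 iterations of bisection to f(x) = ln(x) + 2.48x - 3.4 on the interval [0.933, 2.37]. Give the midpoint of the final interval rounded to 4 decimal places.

1.2698

f(0.933000) = -1.155510, f(2.370000) = 3.340490 (opposite signs)
step 1: m = 1.651500, f(m) = 1.197404 > 0 → root in [0.933000, 1.651500]
step 2: m = 1.292250, f(m) = 0.061165 > 0 → root in [0.933000, 1.292250]
step 3: m = 1.112625, f(m) = -0.533968 < 0 → root in [1.112625, 1.292250]
step 4: m = 1.202438, f(m) = -0.233604 < 0 → root in [1.202438, 1.292250]
step 5: m = 1.247344, f(m) = -0.085571 < 0 → root in [1.247344, 1.292250]
Midpoint of [1.247344, 1.292250] = 1.269797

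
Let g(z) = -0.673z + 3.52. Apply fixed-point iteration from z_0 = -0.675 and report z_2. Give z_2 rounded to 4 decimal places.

0.8453

z_1 = g(-0.675000) = 3.974275
z_2 = g(3.974275) = 0.845313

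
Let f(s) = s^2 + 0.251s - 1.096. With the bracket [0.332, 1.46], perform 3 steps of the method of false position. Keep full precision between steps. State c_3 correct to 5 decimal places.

0.92214

f(0.332000) = -0.902444, f(1.460000) = 1.402060
step 1: c = 0.773725, f(c) = -0.303145 < 0 → new bracket [0.773725, 1.460000]
step 2: c = 0.895728, f(c) = -0.068843 < 0 → new bracket [0.895728, 1.460000]
step 3: c = 0.922138, f(c) = -0.014205 < 0 → new bracket [0.922138, 1.460000]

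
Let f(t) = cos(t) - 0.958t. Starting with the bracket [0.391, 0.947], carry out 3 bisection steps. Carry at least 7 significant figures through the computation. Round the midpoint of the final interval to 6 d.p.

0.773250

f(0.391000) = 0.549950, f(0.947000) = -0.323105 (opposite signs)
step 1: m = 0.669000, f(m) = 0.143540 > 0 → root in [0.669000, 0.947000]
step 2: m = 0.808000, f(m) = -0.083118 < 0 → root in [0.669000, 0.808000]
step 3: m = 0.738500, f(m) = 0.031996 > 0 → root in [0.738500, 0.808000]
Midpoint of [0.738500, 0.808000] = 0.773250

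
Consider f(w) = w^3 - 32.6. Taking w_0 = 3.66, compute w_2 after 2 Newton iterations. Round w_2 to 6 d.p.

3.195505

f'(w) = 3w^2
w_0 = 3.660000: f = 16.427896, f' = 40.186800 → w_1 = 3.660000 - (16.427896)/(40.186800) = 3.251212
w_1 = 3.251212: f = 1.766533, f' = 31.711131 → w_2 = 3.251212 - (1.766533)/(31.711131) = 3.195505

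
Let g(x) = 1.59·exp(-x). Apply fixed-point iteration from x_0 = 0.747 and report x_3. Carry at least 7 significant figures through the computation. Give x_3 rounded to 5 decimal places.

0.75213

x_1 = g(0.747000) = 0.753319
x_2 = g(0.753319) = 0.748574
x_3 = g(0.748574) = 0.752135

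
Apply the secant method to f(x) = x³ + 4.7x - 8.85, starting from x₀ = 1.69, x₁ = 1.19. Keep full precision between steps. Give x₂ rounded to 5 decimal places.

Secant update: x_(k+1) = x_k − f(x_k)·(x_k − x_(k-1))/(f(x_k) − f(x_(k-1))).
f(x_0) = 3.919809, f(x_1) = -1.571841
x_2 = 1.190000 - (-1.571841)·(1.190000 - 1.690000)/(-1.571841 - (3.919809)) = 1.333112; f(x_2) = -0.215184

1.33311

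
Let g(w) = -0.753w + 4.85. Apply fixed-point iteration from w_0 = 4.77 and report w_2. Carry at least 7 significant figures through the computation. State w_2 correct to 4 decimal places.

w_1 = g(4.770000) = 1.258190
w_2 = g(1.258190) = 3.902583

3.9026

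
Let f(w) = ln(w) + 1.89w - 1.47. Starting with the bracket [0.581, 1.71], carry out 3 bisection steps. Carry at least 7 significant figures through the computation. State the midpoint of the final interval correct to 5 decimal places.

0.79269

f(0.581000) = -0.914915, f(1.710000) = 2.298393 (opposite signs)
step 1: m = 1.145500, f(m) = 0.830836 > 0 → root in [0.581000, 1.145500]
step 2: m = 0.863250, f(m) = 0.014492 > 0 → root in [0.581000, 0.863250]
step 3: m = 0.722125, f(m) = -0.430741 < 0 → root in [0.722125, 0.863250]
Midpoint of [0.722125, 0.863250] = 0.792687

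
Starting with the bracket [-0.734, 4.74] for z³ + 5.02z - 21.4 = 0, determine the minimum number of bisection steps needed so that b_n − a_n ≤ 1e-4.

Initial width b − a = 4.74 − -0.734 = 5.474000.
After n steps the width is (b−a)/2^n; need (b−a)/2^n ≤ 1e-4.
So n ≥ log₂(5.474000/1e-4) = log₂(54740.0000) ≈ 15.7403.
Hence n = 16.

16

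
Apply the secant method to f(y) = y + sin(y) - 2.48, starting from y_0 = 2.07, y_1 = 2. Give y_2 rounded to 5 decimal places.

1.22282

f(y_0) = 0.467964, f(y_1) = 0.429297
y_2 = 2.000000 - (0.429297)·(2.000000 - 2.070000)/(0.429297 - (0.467964)) = 1.222823; f(y_2) = -0.317111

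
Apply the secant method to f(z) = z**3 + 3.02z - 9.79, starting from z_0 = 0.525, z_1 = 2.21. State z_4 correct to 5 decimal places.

1.68654

f(z_0) = -8.059797, f(z_1) = 7.678061
z_2 = 2.210000 - (7.678061)·(2.210000 - 0.525000)/(7.678061 - (-8.059797)) = 1.387936; f(z_2) = -2.924764
z_3 = 1.387936 - (-2.924764)·(1.387936 - 2.210000)/(-2.924764 - (7.678061)) = 1.614700; f(z_3) = -0.703669
z_4 = 1.614700 - (-0.703669)·(1.614700 - 1.387936)/(-0.703669 - (-2.924764)) = 1.686542; f(z_4) = 0.100594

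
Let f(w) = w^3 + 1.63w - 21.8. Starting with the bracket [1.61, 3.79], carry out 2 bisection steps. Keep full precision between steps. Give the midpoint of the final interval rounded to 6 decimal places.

f(1.610000) = -15.002419, f(3.790000) = 38.817639 (opposite signs)
step 1: m = 2.700000, f(m) = 2.284000 > 0 → root in [1.610000, 2.700000]
step 2: m = 2.155000, f(m) = -8.279476 < 0 → root in [2.155000, 2.700000]
Midpoint of [2.155000, 2.700000] = 2.427500

2.427500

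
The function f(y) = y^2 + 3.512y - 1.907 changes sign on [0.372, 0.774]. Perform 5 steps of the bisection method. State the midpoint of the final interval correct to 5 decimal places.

0.47878

f(0.372000) = -0.462152, f(0.774000) = 1.410364 (opposite signs)
step 1: m = 0.573000, f(m) = 0.433705 > 0 → root in [0.372000, 0.573000]
step 2: m = 0.472500, f(m) = -0.024324 < 0 → root in [0.472500, 0.573000]
step 3: m = 0.522750, f(m) = 0.202166 > 0 → root in [0.472500, 0.522750]
step 4: m = 0.497625, f(m) = 0.088290 > 0 → root in [0.472500, 0.497625]
step 5: m = 0.485062, f(m) = 0.031825 > 0 → root in [0.472500, 0.485062]
Midpoint of [0.472500, 0.485062] = 0.478781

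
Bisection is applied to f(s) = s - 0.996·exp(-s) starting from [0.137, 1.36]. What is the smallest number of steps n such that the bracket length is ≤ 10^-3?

11

Initial width b − a = 1.36 − 0.137 = 1.223000.
After n steps the width is (b−a)/2^n; need (b−a)/2^n ≤ 10^-3.
So n ≥ log₂(1.223000/10^-3) = log₂(1223.0000) ≈ 10.2562.
Hence n = 11.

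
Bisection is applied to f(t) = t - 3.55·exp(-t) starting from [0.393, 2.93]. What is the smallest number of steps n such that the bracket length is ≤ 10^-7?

Initial width b − a = 2.93 − 0.393 = 2.537000.
After n steps the width is (b−a)/2^n; need (b−a)/2^n ≤ 10^-7.
So n ≥ log₂(2.537000/10^-7) = log₂(25370000.0000) ≈ 24.5966.
Hence n = 25.

25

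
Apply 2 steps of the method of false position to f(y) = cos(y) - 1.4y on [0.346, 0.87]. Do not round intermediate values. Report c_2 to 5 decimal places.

f(0.346000) = 0.456337, f(0.870000) = -0.573173
step 1: c = 0.578266, f(c) = 0.027839 > 0 → new bracket [0.578266, 0.870000]
step 2: c = 0.591779, f(c) = 0.001458 > 0 → new bracket [0.591779, 0.870000]

0.59178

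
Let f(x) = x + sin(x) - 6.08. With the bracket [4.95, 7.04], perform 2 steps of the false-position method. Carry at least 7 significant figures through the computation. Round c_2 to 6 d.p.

6.183626

f(4.950000) = -2.101903, f(7.040000) = 1.646609
step 1: c = 6.121926, f(c) = -0.118636 < 0 → new bracket [6.121926, 7.040000]
step 2: c = 6.183626, f(c) = 0.004232 > 0 → new bracket [6.121926, 6.183626]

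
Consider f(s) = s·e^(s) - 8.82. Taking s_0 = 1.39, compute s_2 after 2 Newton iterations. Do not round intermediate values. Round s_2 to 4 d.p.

1.6689

Newton update: s ← s − f(s)/f'(s).
f'(s) = (s + 1)·e^(s)
s_0 = 1.390000: f = -3.239358, f' = 9.595492 → s_1 = 1.390000 - (-3.239358)/(9.595492) = 1.727592
s_1 = 1.727592: f = 0.901307, f' = 15.348393 → s_2 = 1.727592 - (0.901307)/(15.348393) = 1.668868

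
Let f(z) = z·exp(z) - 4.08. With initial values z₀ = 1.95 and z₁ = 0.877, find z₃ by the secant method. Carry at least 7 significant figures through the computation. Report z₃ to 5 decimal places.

1.25642

f(z_0) = 9.625941, f(z_1) = -1.971975
z_2 = 0.877000 - (-1.971975)·(0.877000 - 1.950000)/(-1.971975 - (9.625941)) = 1.059440; f(z_2) = -1.023773
z_3 = 1.059440 - (-1.023773)·(1.059440 - 0.877000)/(-1.023773 - (-1.971975)) = 1.256421; f(z_3) = 0.333590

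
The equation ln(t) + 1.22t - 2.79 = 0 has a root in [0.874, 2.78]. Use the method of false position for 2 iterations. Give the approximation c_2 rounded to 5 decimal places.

f(0.874000) = -1.858395, f(2.780000) = 1.624051
step 1: c = 1.891130, f(c) = 0.154353 > 0 → new bracket [0.874000, 1.891130]
step 2: c = 1.813129, f(c) = 0.017071 > 0 → new bracket [0.874000, 1.813129]

1.81313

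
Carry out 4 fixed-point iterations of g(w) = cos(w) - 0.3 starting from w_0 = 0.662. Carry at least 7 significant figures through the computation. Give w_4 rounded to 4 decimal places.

w_1 = g(0.662000) = 0.488764
w_2 = g(0.488764) = 0.582914
w_3 = g(0.582914) = 0.534862
w_4 = g(0.534862) = 0.560339

0.5603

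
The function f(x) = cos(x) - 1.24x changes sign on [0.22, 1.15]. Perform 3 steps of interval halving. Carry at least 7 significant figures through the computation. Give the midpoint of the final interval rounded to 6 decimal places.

0.626875

f(0.220000) = 0.703097, f(1.150000) = -1.017513 (opposite signs)
step 1: m = 0.685000, f(m) = -0.074981 < 0 → root in [0.220000, 0.685000]
step 2: m = 0.452500, f(m) = 0.338257 > 0 → root in [0.452500, 0.685000]
step 3: m = 0.568750, f(m) = 0.137325 > 0 → root in [0.568750, 0.685000]
Midpoint of [0.568750, 0.685000] = 0.626875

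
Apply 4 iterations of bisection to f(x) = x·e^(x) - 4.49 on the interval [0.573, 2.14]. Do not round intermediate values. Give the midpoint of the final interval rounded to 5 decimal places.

f(0.573000) = -3.473739, f(2.140000) = 13.698797 (opposite signs)
step 1: m = 1.356500, f(m) = 0.776720 > 0 → root in [0.573000, 1.356500]
step 2: m = 0.964750, f(m) = -1.958369 < 0 → root in [0.964750, 1.356500]
step 3: m = 1.160625, f(m) = -0.785369 < 0 → root in [1.160625, 1.356500]
step 4: m = 1.258563, f(m) = -0.059410 < 0 → root in [1.258563, 1.356500]
Midpoint of [1.258563, 1.356500] = 1.307531

1.30753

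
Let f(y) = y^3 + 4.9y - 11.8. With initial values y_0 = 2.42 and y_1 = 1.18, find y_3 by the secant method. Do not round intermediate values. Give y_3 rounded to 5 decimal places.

1.60915

f(y_0) = 14.230488, f(y_1) = -4.374968
y_2 = 1.180000 - (-4.374968)·(1.180000 - 2.420000)/(-4.374968 - (14.230488)) = 1.471579; f(y_2) = -1.402493
y_3 = 1.471579 - (-1.402493)·(1.471579 - 1.180000)/(-1.402493 - (-4.374968)) = 1.609154; f(y_3) = 0.251557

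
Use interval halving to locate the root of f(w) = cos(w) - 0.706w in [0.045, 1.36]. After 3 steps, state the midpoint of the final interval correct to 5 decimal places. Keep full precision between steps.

f(0.045000) = 0.967218, f(1.360000) = -0.750921 (opposite signs)
step 1: m = 0.702500, f(m) = 0.267264 > 0 → root in [0.702500, 1.360000]
step 2: m = 1.031250, f(m) = -0.214316 < 0 → root in [0.702500, 1.031250]
step 3: m = 0.866875, f(m) = 0.035198 > 0 → root in [0.866875, 1.031250]
Midpoint of [0.866875, 1.031250] = 0.949063

0.94906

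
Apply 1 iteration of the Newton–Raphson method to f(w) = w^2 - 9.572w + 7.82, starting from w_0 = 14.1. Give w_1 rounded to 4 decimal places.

10.2528

Newton update: w ← w − f(w)/f'(w).
f'(w) = 2w - 9.572
w_0 = 14.100000: f = 71.664800, f' = 18.628000 → w_1 = 14.100000 - (71.664800)/(18.628000) = 10.252845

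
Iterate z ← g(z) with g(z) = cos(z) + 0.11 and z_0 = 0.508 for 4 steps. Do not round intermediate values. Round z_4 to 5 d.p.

0.73351

z_1 = g(0.508000) = 0.983719
z_2 = g(0.983719) = 0.663930
z_3 = g(0.663930) = 0.897577
z_4 = g(0.897577) = 0.733506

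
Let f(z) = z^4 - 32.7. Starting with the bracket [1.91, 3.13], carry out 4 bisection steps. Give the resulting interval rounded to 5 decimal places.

f(1.910000) = -19.391366, f(3.130000) = 63.279250 (opposite signs)
step 1: m = 2.520000, f(m) = 7.627580 > 0 → root in [1.910000, 2.520000]
step 2: m = 2.215000, f(m) = -8.628956 < 0 → root in [2.215000, 2.520000]
step 3: m = 2.367500, f(m) = -1.283344 < 0 → root in [2.367500, 2.520000]
step 4: m = 2.443750, f(m) = 2.963758 > 0 → root in [2.367500, 2.443750]

[2.36750, 2.44375]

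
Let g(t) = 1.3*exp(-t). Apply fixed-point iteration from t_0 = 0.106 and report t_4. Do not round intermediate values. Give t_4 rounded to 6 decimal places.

t_1 = g(0.106000) = 1.169252
t_2 = g(1.169252) = 0.403779
t_3 = g(0.403779) = 0.868129
t_4 = g(0.868129) = 0.545657

0.545657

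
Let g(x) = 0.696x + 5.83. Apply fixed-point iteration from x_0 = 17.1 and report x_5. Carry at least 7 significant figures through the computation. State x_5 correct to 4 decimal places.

18.8383

x_1 = g(17.100000) = 17.731600
x_2 = g(17.731600) = 18.171194
x_3 = g(18.171194) = 18.477151
x_4 = g(18.477151) = 18.690097
x_5 = g(18.690097) = 18.838307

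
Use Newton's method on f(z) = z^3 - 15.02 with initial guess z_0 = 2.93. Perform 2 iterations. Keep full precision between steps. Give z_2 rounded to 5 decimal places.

2.46918

f'(z) = 3z^2
z_0 = 2.930000: f = 10.133757, f' = 25.754700 → z_1 = 2.930000 - (10.133757)/(25.754700) = 2.536528
z_1 = 2.536528: f = 1.299953, f' = 19.301921 → z_2 = 2.536528 - (1.299953)/(19.301921) = 2.469179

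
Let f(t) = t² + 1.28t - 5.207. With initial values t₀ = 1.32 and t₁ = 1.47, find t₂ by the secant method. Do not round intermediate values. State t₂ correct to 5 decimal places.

1.75612

f(t_0) = -1.775000, f(t_1) = -1.164500
t_2 = 1.470000 - (-1.164500)·(1.470000 - 1.320000)/(-1.164500 - (-1.775000)) = 1.756118; f(t_2) = 0.124781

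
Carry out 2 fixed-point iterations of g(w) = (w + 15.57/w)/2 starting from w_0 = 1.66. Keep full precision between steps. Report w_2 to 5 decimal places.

w_1 = g(1.660000) = 5.519759
w_2 = g(5.519759) = 4.170267

4.17027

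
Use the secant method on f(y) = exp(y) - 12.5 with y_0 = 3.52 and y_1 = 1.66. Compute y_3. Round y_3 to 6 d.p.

Secant update: y_(k+1) = y_k − f(y_k)·(y_k − y_(k-1))/(f(y_k) − f(y_(k-1))).
f(y_0) = 21.284428, f(y_1) = -7.240689
y_2 = 1.660000 - (-7.240689)·(1.660000 - 3.520000)/(-7.240689 - (21.284428)) = 2.132134; f(y_2) = -4.067156
y_3 = 2.132134 - (-4.067156)·(2.132134 - 1.660000)/(-4.067156 - (-7.240689)) = 2.737215; f(y_3) = 2.943907

2.737215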